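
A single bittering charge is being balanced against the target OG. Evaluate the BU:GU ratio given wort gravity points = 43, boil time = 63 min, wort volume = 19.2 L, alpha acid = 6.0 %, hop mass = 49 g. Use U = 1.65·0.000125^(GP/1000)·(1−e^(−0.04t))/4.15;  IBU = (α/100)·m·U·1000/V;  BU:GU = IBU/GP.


U = 1.65·0.000125^(43/1000)·(1−e^(−0.04·63))/4.15 = 0.2484
IBU = (6.0/100)·49·0.2484·1000/19.2 = 38.0382
BU:GU = 38.0382/43

0.8846


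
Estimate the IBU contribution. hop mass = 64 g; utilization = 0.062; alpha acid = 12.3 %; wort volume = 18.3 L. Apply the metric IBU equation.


IBU = (α/100)·mass·U·1000 / V
IBU = (12.3/100)·64·0.062·1000 / 18.3

26.6702 IBU


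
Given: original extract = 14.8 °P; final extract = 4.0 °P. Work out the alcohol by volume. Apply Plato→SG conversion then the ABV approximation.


SG = 259/(259 − P);  ABV = (OG − FG)·131.25
OG = 259/(259 − 14.8) = 1.0606
FG = 259/(259 − 4.0) = 1.0157
ABV = (1.0606 − 1.0157)·131.25

5.8957 % ABV


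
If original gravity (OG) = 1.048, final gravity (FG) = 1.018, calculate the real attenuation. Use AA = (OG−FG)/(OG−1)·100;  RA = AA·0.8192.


AA = (1.048 − 1.018)/(1.048 − 1)·100 = 62.5000
RA = 62.5000·0.8192

51.2000 %


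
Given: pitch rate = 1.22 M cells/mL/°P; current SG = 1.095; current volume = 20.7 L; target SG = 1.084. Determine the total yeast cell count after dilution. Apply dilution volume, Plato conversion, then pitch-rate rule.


V_w = V·((SG_c−1)/(SG_t−1)−1);  °P = 259 − 259/SG_t;  cells = rate·(V+V_w)·°P
V_w = 20.7·((1.095−1)/(1.084−1)−1) = 2.7107
V_final = 20.7 + 2.7107 = 23.4107
°P = 259 − 259/1.084 = 20.0701
cells = 1.22·23.4107·20.0701

573.2239 billion cells


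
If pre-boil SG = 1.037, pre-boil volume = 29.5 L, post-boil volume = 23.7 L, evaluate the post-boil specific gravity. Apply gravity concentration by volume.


SG_post = 1 + (SG_pre − 1)·V_pre/V_post
pts_pre = (1.037 − 1)·1000 = 37.0000
pts_post = 37.0000·29.5/23.7 = 46.0549
SG_post = 1 + 46.0549/1000

1.0461


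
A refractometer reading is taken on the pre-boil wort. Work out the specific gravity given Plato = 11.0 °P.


SG = 259/(259 − P)
SG = 259/(259 − 11.0)

1.0444


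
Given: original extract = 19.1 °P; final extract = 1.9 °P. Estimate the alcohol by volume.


SG = 259/(259 − P);  ABV = (OG − FG)·131.25
OG = 259/(259 − 19.1) = 1.0796
FG = 259/(259 − 1.9) = 1.0074
ABV = (1.0796 − 1.0074)·131.25

9.4797 % ABV


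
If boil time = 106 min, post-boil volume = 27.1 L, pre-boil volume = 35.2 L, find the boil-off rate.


rate = (V_pre − V_post) / (t_min/60)
rate = (35.2 − 27.1) / (106/60)

4.5849 L/hr


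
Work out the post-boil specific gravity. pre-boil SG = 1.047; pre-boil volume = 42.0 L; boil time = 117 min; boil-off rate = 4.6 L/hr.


V_post = V_pre − rate·(t/60);  SG_post = 1 + (SG_pre−1)·V_pre/V_post
V_post = 42.0 − 4.6·(117/60) = 33.0300
SG_post = 1 + (1.047 − 1)·42.0/33.0300

1.0598


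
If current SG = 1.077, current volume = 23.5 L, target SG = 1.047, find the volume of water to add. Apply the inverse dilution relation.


V_water = V·((SG_curr − 1)/(SG_target − 1) − 1)
V_water = 23.5·((1.077 − 1)/(1.047 − 1) − 1)

15.0000 L


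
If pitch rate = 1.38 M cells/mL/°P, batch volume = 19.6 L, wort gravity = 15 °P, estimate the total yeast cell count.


cells (billions) = rate · V_L · °P
cells = 1.38 · 19.6 · 15

405.7200 billion cells


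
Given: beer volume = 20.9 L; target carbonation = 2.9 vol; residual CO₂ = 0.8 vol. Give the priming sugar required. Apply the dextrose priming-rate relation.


sugar = (target − residual)·4.0·V
sugar = (2.9 − 0.8)·4.0·20.9

175.5600 g


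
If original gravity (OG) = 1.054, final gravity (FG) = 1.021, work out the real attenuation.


AA = (OG−FG)/(OG−1)·100;  RA = AA·0.8192
AA = (1.054 − 1.021)/(1.054 − 1)·100 = 61.1111
RA = 61.1111·0.8192

50.0622 %


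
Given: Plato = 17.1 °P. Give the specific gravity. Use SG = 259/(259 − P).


SG = 259/(259 − 17.1)

1.0707


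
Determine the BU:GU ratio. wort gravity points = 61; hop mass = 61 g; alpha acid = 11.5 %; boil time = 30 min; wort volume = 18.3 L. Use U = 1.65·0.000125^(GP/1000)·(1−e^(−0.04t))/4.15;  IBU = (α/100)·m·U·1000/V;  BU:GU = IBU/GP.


U = 1.65·0.000125^(61/1000)·(1−e^(−0.04·30))/4.15 = 0.1606
IBU = (11.5/100)·61·0.1606·1000/18.3 = 61.5574
BU:GU = 61.5574/61

1.0091


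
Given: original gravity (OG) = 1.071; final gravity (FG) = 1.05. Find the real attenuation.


AA = (OG−FG)/(OG−1)·100;  RA = AA·0.8192
AA = (1.071 − 1.05)/(1.071 − 1)·100 = 29.5775
RA = 29.5775·0.8192

24.2299 %


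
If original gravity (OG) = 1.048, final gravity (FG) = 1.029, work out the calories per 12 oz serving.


ABW = (OG−FG)·131.25·0.79/FG;  °P = 259 − 259/SG (for OG→OE and FG→AE);  RE = 0.1808·OE + 0.8192·AE;  Cal = (6.9·ABW + 4·(RE−0.1))·FG·3.55
ABW = (1.048 − 1.029)·131.25·0.79/1.029 = 1.9145
OE = 259 − 259/1.048 = 11.8626 °P
AE = 259 − 259/1.029 = 7.2993 °P
RE = 0.1808·11.8626 + 0.8192·7.2993 = 8.1244 °P
Cal = (6.9·1.9145 + 4·(8.1244−0.1))·1.029·3.55

165.5070 kcal


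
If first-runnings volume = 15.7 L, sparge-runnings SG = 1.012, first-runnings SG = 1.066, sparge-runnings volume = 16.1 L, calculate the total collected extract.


total = Σ (SG_i − 1)·1000·V_i
first = (1.066 − 1)·1000·15.7 = 1036.2000
sparge = (1.012 − 1)·1000·16.1 = 193.2000
total = 1036.2000 + 193.2000

1229.4000 gravity·L


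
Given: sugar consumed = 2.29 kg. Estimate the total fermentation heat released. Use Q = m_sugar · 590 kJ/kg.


Q = 2.29 · 590

1351.1000 kJ


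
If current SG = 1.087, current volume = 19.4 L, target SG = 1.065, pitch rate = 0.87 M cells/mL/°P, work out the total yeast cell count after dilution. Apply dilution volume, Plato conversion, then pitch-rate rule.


V_w = V·((SG_c−1)/(SG_t−1)−1);  °P = 259 − 259/SG_t;  cells = rate·(V+V_w)·°P
V_w = 19.4·((1.087−1)/(1.065−1)−1) = 6.5662
V_final = 19.4 + 6.5662 = 25.9662
°P = 259 − 259/1.065 = 15.8075
cells = 0.87·25.9662·15.8075

357.1004 billion cells


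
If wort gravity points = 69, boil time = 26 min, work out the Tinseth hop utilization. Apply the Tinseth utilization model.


U = 1.65·0.000125^(GP/1000) · (1 − e^(−0.04·t))/4.15
bigness = 1.65·0.000125^(69/1000) = 0.8875
boil_factor = (1 − e^(−0.04·26))/4.15 = 0.1558
U = 0.8875 · 0.1558

0.1383


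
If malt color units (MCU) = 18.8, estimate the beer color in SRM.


SRM = 1.4922 · MCU^0.6859
SRM = 1.4922 · 18.8^0.6859

11.1628 SRM


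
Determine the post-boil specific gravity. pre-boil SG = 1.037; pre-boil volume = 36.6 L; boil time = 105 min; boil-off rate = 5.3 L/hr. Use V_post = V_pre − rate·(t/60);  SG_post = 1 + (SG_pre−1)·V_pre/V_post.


V_post = 36.6 − 5.3·(105/60) = 27.3250
SG_post = 1 + (1.037 − 1)·36.6/27.3250

1.0496


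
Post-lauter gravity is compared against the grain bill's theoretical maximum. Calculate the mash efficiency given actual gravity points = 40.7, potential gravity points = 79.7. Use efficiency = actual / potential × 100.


efficiency = 40.7 / 79.7 × 100

51.0665 %


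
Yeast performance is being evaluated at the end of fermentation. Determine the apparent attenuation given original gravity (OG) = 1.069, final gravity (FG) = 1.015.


AA = (OG − FG)/(OG − 1) · 100
AA = (1.069 − 1.015)/(1.069 − 1) · 100

78.2609 %


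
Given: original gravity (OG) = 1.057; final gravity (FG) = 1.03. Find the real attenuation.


AA = (OG−FG)/(OG−1)·100;  RA = AA·0.8192
AA = (1.057 − 1.03)/(1.057 − 1)·100 = 47.3684
RA = 47.3684·0.8192

38.8042 %


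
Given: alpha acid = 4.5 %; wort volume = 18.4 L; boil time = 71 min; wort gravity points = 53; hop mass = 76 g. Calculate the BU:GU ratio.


U = 1.65·0.000125^(GP/1000)·(1−e^(−0.04t))/4.15;  IBU = (α/100)·m·U·1000/V;  BU:GU = IBU/GP
U = 1.65·0.000125^(53/1000)·(1−e^(−0.04·71))/4.15 = 0.2325
IBU = (4.5/100)·76·0.2325·1000/18.4 = 43.2150
BU:GU = 43.2150/53

0.8154


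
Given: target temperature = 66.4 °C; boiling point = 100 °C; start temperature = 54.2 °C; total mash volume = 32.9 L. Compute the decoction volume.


V_dec = V_total·(T_target − T_start)/(T_boil − T_start)
V_dec = 32.9·(66.4 − 54.2)/(100 − 54.2)

8.7638 L


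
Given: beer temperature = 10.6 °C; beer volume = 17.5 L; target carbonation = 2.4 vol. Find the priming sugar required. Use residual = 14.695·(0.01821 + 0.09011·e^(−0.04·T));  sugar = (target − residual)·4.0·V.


residual = 14.695·(0.01821 + 0.09011·e^(−0.04·10.6)) = 1.1342
sugar = (2.4 − 1.1342)·4.0·17.5

88.6087 g


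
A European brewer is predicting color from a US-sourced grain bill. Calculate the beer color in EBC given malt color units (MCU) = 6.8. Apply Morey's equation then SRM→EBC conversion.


SRM = 1.4922·MCU^0.6859;  EBC = SRM·1.97
SRM = 1.4922·6.8^0.6859 = 5.5571
EBC = 5.5571·1.97

10.9474 EBC


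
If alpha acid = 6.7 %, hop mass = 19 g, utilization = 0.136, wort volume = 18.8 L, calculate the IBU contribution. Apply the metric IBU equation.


IBU = (α/100)·mass·U·1000 / V
IBU = (6.7/100)·19·0.136·1000 / 18.8

9.2089 IBU


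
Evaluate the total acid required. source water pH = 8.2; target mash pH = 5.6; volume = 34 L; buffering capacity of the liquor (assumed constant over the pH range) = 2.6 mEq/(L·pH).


acid = buffering capacity · (pH_source − pH_target) · V
acid = 2.6 · (8.2 − 5.6) · 34

229.8400 mEq


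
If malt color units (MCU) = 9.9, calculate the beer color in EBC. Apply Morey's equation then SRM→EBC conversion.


SRM = 1.4922·MCU^0.6859;  EBC = SRM·1.97
SRM = 1.4922·9.9^0.6859 = 7.1901
EBC = 7.1901·1.97

14.1644 EBC


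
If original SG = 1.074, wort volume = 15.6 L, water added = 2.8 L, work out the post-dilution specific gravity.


SG_new = 1 + (SG_old − 1)·V_old/(V_old + V_water)
pts = (1.074 − 1)·1000·15.6/(15.6 + 2.8) = 62.7391
SG_new = 1 + 62.7391/1000

1.0627


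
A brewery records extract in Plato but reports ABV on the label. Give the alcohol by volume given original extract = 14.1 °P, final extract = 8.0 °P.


SG = 259/(259 − P);  ABV = (OG − FG)·131.25
OG = 259/(259 − 14.1) = 1.0576
FG = 259/(259 − 8.0) = 1.0319
ABV = (1.0576 − 1.0319)·131.25

3.3734 % ABV


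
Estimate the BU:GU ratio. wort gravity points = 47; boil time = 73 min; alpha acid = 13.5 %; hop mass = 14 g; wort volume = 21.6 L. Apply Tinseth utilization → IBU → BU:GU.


U = 1.65·0.000125^(GP/1000)·(1−e^(−0.04t))/4.15;  IBU = (α/100)·m·U·1000/V;  BU:GU = IBU/GP
U = 1.65·0.000125^(47/1000)·(1−e^(−0.04·73))/4.15 = 0.2466
IBU = (13.5/100)·14·0.2466·1000/21.6 = 21.5735
BU:GU = 21.5735/47

0.4590


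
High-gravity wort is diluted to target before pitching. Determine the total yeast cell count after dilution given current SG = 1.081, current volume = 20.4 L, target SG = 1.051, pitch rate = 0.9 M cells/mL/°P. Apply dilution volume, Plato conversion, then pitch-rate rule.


V_w = V·((SG_c−1)/(SG_t−1)−1);  °P = 259 − 259/SG_t;  cells = rate·(V+V_w)·°P
V_w = 20.4·((1.081−1)/(1.051−1)−1) = 12.0000
V_final = 20.4 + 12.0000 = 32.4000
°P = 259 − 259/1.051 = 12.5680
cells = 0.9·32.4000·12.5680

366.4838 billion cells


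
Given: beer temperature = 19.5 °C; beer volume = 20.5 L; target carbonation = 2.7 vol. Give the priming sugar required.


residual = 14.695·(0.01821 + 0.09011·e^(−0.04·T));  sugar = (target − residual)·4.0·V
residual = 14.695·(0.01821 + 0.09011·e^(−0.04·19.5)) = 0.8746
sugar = (2.7 − 0.8746)·4.0·20.5

149.6827 g


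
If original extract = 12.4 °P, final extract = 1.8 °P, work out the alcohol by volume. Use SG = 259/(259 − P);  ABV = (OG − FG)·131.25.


OG = 259/(259 − 12.4) = 1.0503
FG = 259/(259 − 1.8) = 1.0070
ABV = (1.0503 − 1.0070)·131.25

5.6812 % ABV


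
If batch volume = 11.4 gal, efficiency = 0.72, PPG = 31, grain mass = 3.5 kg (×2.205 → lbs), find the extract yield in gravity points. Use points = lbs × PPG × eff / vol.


lbs = 3.5 × 2.205 = 7.7175
points = 7.7175 × 31 × 0.72 / 11.4

15.1101 points


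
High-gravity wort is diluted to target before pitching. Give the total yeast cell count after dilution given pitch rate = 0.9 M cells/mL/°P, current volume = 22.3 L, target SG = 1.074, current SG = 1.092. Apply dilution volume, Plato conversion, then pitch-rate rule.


V_w = V·((SG_c−1)/(SG_t−1)−1);  °P = 259 − 259/SG_t;  cells = rate·(V+V_w)·°P
V_w = 22.3·((1.092−1)/(1.074−1)−1) = 5.4243
V_final = 22.3 + 5.4243 = 27.7243
°P = 259 − 259/1.074 = 17.8454
cells = 0.9·27.7243·17.8454

445.2774 billion cells


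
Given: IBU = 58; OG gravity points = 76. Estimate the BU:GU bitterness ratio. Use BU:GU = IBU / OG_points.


BU:GU = 58 / 76

0.7632


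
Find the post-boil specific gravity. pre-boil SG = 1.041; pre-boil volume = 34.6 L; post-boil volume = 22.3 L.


SG_post = 1 + (SG_pre − 1)·V_pre/V_post
pts_pre = (1.041 − 1)·1000 = 41.0000
pts_post = 41.0000·34.6/22.3 = 63.6143
SG_post = 1 + 63.6143/1000

1.0636


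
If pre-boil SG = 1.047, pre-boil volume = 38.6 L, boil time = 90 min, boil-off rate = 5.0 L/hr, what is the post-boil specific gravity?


V_post = V_pre − rate·(t/60);  SG_post = 1 + (SG_pre−1)·V_pre/V_post
V_post = 38.6 − 5.0·(90/60) = 31.1000
SG_post = 1 + (1.047 − 1)·38.6/31.1000

1.0583


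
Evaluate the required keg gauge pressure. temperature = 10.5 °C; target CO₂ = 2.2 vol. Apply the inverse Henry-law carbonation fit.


psi = vols/(0.01821 + 0.09011·e^(−0.04·T)) − 14.695
psi = 2.2/(0.01821 + 0.09011·e^(−0.04·10.5)) − 14.695

13.7227 psi


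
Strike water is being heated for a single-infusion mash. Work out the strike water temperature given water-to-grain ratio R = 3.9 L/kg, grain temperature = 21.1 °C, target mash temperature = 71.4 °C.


T_strike = (0.41/R)·(T_mash − T_grain) + T_mash
T_strike = (0.41/3.9)·(71.4 − 21.1) + 71.4

76.6879 °C


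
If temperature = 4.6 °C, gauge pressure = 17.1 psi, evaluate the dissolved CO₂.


vols = (P + 14.695)·(0.01821 + 0.09011·e^(−0.04·T))
vols = (17.1 + 14.695)·(0.01821 + 0.09011·e^(−0.04·4.6))

2.9625 volumes


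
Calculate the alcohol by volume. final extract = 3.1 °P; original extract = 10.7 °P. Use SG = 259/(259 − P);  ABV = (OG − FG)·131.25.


OG = 259/(259 − 10.7) = 1.0431
FG = 259/(259 − 3.1) = 1.0121
ABV = (1.0431 − 1.0121)·131.25

4.0660 % ABV


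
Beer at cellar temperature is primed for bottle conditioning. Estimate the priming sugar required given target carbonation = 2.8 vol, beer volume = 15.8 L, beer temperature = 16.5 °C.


residual = 14.695·(0.01821 + 0.09011·e^(−0.04·T));  sugar = (target − residual)·4.0·V
residual = 14.695·(0.01821 + 0.09011·e^(−0.04·16.5)) = 0.9520
sugar = (2.8 − 0.9520)·4.0·15.8

116.7940 g


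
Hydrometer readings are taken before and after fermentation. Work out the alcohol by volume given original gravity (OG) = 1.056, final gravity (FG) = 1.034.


ABV = (OG − FG) · 131.25
ABV = (1.056 − 1.034) · 131.25

2.8875 % ABV


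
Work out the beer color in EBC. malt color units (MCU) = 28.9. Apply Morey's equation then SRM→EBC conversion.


SRM = 1.4922·MCU^0.6859;  EBC = SRM·1.97
SRM = 1.4922·28.9^0.6859 = 14.9919
EBC = 14.9919·1.97

29.5341 EBC


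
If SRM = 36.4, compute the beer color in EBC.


EBC = SRM · 1.97
EBC = 36.4 · 1.97

71.7080 EBC


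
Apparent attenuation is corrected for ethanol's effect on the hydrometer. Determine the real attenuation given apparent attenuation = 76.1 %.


RA = AA · 0.8192
RA = 76.1 · 0.8192

62.3411 %


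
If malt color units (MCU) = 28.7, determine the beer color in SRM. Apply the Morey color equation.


SRM = 1.4922 · MCU^0.6859
SRM = 1.4922 · 28.7^0.6859

14.9207 SRM


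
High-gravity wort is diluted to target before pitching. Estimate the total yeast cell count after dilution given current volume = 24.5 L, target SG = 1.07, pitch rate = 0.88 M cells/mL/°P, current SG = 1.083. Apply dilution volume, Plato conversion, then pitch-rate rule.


V_w = V·((SG_c−1)/(SG_t−1)−1);  °P = 259 − 259/SG_t;  cells = rate·(V+V_w)·°P
V_w = 24.5·((1.083−1)/(1.07−1)−1) = 4.5500
V_final = 24.5 + 4.5500 = 29.0500
°P = 259 − 259/1.07 = 16.9439
cells = 0.88·29.0500·16.9439

433.1545 billion cells


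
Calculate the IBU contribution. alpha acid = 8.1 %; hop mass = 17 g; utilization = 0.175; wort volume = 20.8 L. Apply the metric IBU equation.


IBU = (α/100)·mass·U·1000 / V
IBU = (8.1/100)·17·0.175·1000 / 20.8

11.5853 IBU


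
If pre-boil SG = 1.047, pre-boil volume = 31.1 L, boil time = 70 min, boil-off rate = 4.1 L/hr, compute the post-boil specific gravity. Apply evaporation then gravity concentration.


V_post = V_pre − rate·(t/60);  SG_post = 1 + (SG_pre−1)·V_pre/V_post
V_post = 31.1 − 4.1·(70/60) = 26.3167
SG_post = 1 + (1.047 − 1)·31.1/26.3167

1.0555


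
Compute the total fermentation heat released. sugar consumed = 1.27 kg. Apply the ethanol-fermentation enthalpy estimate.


Q = m_sugar · 590 kJ/kg
Q = 1.27 · 590

749.3000 kJ


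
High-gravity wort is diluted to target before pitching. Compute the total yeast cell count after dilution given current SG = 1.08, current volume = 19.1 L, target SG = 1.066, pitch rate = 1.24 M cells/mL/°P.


V_w = V·((SG_c−1)/(SG_t−1)−1);  °P = 259 − 259/SG_t;  cells = rate·(V+V_w)·°P
V_w = 19.1·((1.08−1)/(1.066−1)−1) = 4.0515
V_final = 19.1 + 4.0515 = 23.1515
°P = 259 − 259/1.066 = 16.0356
cells = 1.24·23.1515·16.0356

460.3494 billion cells


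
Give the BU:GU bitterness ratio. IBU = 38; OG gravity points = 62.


BU:GU = IBU / OG_points
BU:GU = 38 / 62

0.6129


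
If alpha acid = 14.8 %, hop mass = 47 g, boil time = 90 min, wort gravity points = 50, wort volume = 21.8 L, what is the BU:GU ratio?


U = 1.65·0.000125^(GP/1000)·(1−e^(−0.04t))/4.15;  IBU = (α/100)·m·U·1000/V;  BU:GU = IBU/GP
U = 1.65·0.000125^(50/1000)·(1−e^(−0.04·90))/4.15 = 0.2467
IBU = (14.8/100)·47·0.2467·1000/21.8 = 78.7323
BU:GU = 78.7323/50

1.5746


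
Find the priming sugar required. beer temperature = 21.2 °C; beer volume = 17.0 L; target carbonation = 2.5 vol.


residual = 14.695·(0.01821 + 0.09011·e^(−0.04·T));  sugar = (target − residual)·4.0·V
residual = 14.695·(0.01821 + 0.09011·e^(−0.04·21.2)) = 0.8347
sugar = (2.5 − 0.8347)·4.0·17.0

113.2406 g


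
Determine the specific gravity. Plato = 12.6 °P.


SG = 259/(259 − P)
SG = 259/(259 − 12.6)

1.0511


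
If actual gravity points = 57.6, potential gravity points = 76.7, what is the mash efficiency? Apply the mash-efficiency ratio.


efficiency = actual / potential × 100
efficiency = 57.6 / 76.7 × 100

75.0978 %


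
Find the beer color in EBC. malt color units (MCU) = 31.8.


SRM = 1.4922·MCU^0.6859;  EBC = SRM·1.97
SRM = 1.4922·31.8^0.6859 = 16.0082
EBC = 16.0082·1.97

31.5361 EBC


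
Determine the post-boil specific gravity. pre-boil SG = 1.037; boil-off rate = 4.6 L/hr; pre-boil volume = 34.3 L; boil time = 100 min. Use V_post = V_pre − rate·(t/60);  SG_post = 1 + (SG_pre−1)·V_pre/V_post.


V_post = 34.3 − 4.6·(100/60) = 26.6333
SG_post = 1 + (1.037 − 1)·34.3/26.6333

1.0477


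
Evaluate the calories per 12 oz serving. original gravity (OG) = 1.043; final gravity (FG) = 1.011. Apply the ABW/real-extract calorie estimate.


ABW = (OG−FG)·131.25·0.79/FG;  °P = 259 − 259/SG (for OG→OE and FG→AE);  RE = 0.1808·OE + 0.8192·AE;  Cal = (6.9·ABW + 4·(RE−0.1))·FG·3.55
ABW = (1.043 − 1.011)·131.25·0.79/1.011 = 3.2819
OE = 259 − 259/1.043 = 10.6779 °P
AE = 259 − 259/1.011 = 2.8180 °P
RE = 0.1808·10.6779 + 0.8192·2.8180 = 4.2391 °P
Cal = (6.9·3.2819 + 4·(4.2391−0.1))·1.011·3.55

140.6956 kcal


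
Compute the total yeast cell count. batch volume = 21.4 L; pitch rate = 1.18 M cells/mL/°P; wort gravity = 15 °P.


cells (billions) = rate · V_L · °P
cells = 1.18 · 21.4 · 15

378.7800 billion cells


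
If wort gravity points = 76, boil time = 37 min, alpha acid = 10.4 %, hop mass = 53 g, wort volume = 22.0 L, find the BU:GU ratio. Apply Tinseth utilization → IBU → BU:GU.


U = 1.65·0.000125^(GP/1000)·(1−e^(−0.04t))/4.15;  IBU = (α/100)·m·U·1000/V;  BU:GU = IBU/GP
U = 1.65·0.000125^(76/1000)·(1−e^(−0.04·37))/4.15 = 0.1551
IBU = (10.4/100)·53·0.1551·1000/22.0 = 38.8605
BU:GU = 38.8605/76

0.5113


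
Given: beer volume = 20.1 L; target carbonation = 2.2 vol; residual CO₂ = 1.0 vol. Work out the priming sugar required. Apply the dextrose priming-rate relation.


sugar = (target − residual)·4.0·V
sugar = (2.2 − 1.0)·4.0·20.1

96.4800 g


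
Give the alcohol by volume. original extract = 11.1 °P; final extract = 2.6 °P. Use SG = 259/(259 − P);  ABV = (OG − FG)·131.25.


OG = 259/(259 − 11.1) = 1.0448
FG = 259/(259 − 2.6) = 1.0101
ABV = (1.0448 − 1.0101)·131.25

4.5459 % ABV


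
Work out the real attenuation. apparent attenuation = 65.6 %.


RA = AA · 0.8192
RA = 65.6 · 0.8192

53.7395 %


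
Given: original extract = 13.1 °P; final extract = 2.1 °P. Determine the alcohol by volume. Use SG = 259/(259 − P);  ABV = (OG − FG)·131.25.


OG = 259/(259 − 13.1) = 1.0533
FG = 259/(259 − 2.1) = 1.0082
ABV = (1.0533 − 1.0082)·131.25

5.9193 % ABV


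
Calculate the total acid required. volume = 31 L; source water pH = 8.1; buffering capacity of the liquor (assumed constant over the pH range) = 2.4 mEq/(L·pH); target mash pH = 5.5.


acid = buffering capacity · (pH_source − pH_target) · V
acid = 2.4 · (8.1 − 5.5) · 31

193.4400 mEq


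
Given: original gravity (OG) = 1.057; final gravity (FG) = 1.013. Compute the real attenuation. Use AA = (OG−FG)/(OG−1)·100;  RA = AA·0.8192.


AA = (1.057 − 1.013)/(1.057 − 1)·100 = 77.1930
RA = 77.1930·0.8192

63.2365 %


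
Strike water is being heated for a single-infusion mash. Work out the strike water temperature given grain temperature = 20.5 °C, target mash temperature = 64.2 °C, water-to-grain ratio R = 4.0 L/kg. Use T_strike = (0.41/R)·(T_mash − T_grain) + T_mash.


T_strike = (0.41/4.0)·(64.2 − 20.5) + 64.2

68.6792 °C


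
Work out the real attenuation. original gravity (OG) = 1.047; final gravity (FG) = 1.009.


AA = (OG−FG)/(OG−1)·100;  RA = AA·0.8192
AA = (1.047 − 1.009)/(1.047 − 1)·100 = 80.8511
RA = 80.8511·0.8192

66.2332 %


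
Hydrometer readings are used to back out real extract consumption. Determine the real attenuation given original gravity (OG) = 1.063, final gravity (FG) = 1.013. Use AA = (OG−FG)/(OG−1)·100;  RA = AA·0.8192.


AA = (1.063 − 1.013)/(1.063 − 1)·100 = 79.3651
RA = 79.3651·0.8192

65.0159 %


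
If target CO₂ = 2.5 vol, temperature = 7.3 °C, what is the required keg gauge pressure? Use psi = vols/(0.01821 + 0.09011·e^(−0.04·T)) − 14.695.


psi = 2.5/(0.01821 + 0.09011·e^(−0.04·7.3)) − 14.695

14.5443 psi


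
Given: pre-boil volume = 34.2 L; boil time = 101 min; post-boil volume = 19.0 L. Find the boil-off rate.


rate = (V_pre − V_post) / (t_min/60)
rate = (34.2 − 19.0) / (101/60)

9.0297 L/hr


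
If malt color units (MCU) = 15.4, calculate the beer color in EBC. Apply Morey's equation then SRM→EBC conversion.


SRM = 1.4922·MCU^0.6859;  EBC = SRM·1.97
SRM = 1.4922·15.4^0.6859 = 9.7353
EBC = 9.7353·1.97

19.1785 EBC


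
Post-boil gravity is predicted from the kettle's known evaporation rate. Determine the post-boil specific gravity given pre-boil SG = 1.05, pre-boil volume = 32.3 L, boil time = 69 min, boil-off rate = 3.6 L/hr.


V_post = V_pre − rate·(t/60);  SG_post = 1 + (SG_pre−1)·V_pre/V_post
V_post = 32.3 − 3.6·(69/60) = 28.1600
SG_post = 1 + (1.05 − 1)·32.3/28.1600

1.0574


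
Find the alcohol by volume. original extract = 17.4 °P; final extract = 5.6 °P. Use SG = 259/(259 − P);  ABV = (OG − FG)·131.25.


OG = 259/(259 − 17.4) = 1.0720
FG = 259/(259 − 5.6) = 1.0221
ABV = (1.0720 − 1.0221)·131.25

6.5521 % ABV


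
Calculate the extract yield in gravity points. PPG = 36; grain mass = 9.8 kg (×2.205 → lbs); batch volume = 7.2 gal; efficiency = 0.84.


points = lbs × PPG × eff / vol
lbs = 9.8 × 2.205 = 21.6090
points = 21.6090 × 36 × 0.84 / 7.2

90.7578 points


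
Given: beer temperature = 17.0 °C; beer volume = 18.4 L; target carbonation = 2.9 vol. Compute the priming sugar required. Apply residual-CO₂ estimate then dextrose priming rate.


residual = 14.695·(0.01821 + 0.09011·e^(−0.04·T));  sugar = (target − residual)·4.0·V
residual = 14.695·(0.01821 + 0.09011·e^(−0.04·17.0)) = 0.9384
sugar = (2.9 − 0.9384)·4.0·18.4

144.3707 g


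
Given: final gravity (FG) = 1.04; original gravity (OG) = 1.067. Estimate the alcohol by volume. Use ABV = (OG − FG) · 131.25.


ABV = (1.067 − 1.04) · 131.25

3.5437 % ABV


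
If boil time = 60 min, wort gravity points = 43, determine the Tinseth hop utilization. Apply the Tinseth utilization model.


U = 1.65·0.000125^(GP/1000) · (1 − e^(−0.04·t))/4.15
bigness = 1.65·0.000125^(43/1000) = 1.1211
boil_factor = (1 − e^(−0.04·60))/4.15 = 0.2191
U = 1.1211 · 0.2191

0.2456


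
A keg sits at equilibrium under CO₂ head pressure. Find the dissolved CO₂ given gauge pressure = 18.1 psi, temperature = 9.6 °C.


vols = (P + 14.695)·(0.01821 + 0.09011·e^(−0.04·T))
vols = (18.1 + 14.695)·(0.01821 + 0.09011·e^(−0.04·9.6))

2.6100 volumes


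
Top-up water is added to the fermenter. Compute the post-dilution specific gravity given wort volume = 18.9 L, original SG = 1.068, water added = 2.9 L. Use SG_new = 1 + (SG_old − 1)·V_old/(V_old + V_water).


pts = (1.068 − 1)·1000·18.9/(18.9 + 2.9) = 58.9541
SG_new = 1 + 58.9541/1000

1.0590


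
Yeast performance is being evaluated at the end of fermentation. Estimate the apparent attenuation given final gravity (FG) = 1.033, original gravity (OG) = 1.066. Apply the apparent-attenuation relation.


AA = (OG − FG)/(OG − 1) · 100
AA = (1.066 − 1.033)/(1.066 − 1) · 100

50.0000 %


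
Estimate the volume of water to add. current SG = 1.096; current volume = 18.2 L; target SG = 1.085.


V_water = V·((SG_curr − 1)/(SG_target − 1) − 1)
V_water = 18.2·((1.096 − 1)/(1.085 − 1) − 1)

2.3553 L


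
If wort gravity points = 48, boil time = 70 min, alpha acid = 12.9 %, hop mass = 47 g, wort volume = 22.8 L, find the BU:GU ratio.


U = 1.65·0.000125^(GP/1000)·(1−e^(−0.04t))/4.15;  IBU = (α/100)·m·U·1000/V;  BU:GU = IBU/GP
U = 1.65·0.000125^(48/1000)·(1−e^(−0.04·70))/4.15 = 0.2426
IBU = (12.9/100)·47·0.2426·1000/22.8 = 64.5050
BU:GU = 64.5050/48

1.3439


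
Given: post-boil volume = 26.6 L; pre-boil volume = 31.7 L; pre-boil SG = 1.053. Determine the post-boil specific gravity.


SG_post = 1 + (SG_pre − 1)·V_pre/V_post
pts_pre = (1.053 − 1)·1000 = 53.0000
pts_post = 53.0000·31.7/26.6 = 63.1617
SG_post = 1 + 63.1617/1000

1.0632


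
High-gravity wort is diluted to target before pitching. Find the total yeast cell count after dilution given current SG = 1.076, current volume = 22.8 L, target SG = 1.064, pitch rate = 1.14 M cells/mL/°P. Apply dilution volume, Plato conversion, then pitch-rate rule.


V_w = V·((SG_c−1)/(SG_t−1)−1);  °P = 259 − 259/SG_t;  cells = rate·(V+V_w)·°P
V_w = 22.8·((1.076−1)/(1.064−1)−1) = 4.2750
V_final = 22.8 + 4.2750 = 27.0750
°P = 259 − 259/1.064 = 15.5789
cells = 1.14·27.0750·15.5789

480.8520 billion cells


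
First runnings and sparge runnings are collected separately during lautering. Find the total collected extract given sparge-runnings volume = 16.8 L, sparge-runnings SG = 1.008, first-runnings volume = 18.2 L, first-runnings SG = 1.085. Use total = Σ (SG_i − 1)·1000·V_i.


first = (1.085 − 1)·1000·18.2 = 1547.0000
sparge = (1.008 − 1)·1000·16.8 = 134.4000
total = 1547.0000 + 134.4000

1681.4000 gravity·L


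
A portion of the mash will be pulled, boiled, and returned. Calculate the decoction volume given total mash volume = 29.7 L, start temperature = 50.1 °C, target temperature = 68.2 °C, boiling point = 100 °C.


V_dec = V_total·(T_target − T_start)/(T_boil − T_start)
V_dec = 29.7·(68.2 − 50.1)/(100 − 50.1)

10.7729 L


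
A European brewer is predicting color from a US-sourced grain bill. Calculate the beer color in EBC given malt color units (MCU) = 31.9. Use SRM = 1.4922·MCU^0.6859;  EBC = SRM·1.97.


SRM = 1.4922·31.9^0.6859 = 16.0427
EBC = 16.0427·1.97

31.6041 EBC


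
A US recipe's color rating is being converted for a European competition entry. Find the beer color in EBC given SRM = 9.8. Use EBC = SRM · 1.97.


EBC = 9.8 · 1.97

19.3060 EBC


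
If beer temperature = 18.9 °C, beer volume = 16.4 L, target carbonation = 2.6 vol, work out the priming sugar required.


residual = 14.695·(0.01821 + 0.09011·e^(−0.04·T));  sugar = (target − residual)·4.0·V
residual = 14.695·(0.01821 + 0.09011·e^(−0.04·18.9)) = 0.8893
sugar = (2.6 − 0.8893)·4.0·16.4

112.2189 g


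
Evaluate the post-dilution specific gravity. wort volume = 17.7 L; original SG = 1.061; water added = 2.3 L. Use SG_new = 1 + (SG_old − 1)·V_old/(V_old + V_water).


pts = (1.061 − 1)·1000·17.7/(17.7 + 2.3) = 53.9850
SG_new = 1 + 53.9850/1000

1.0540


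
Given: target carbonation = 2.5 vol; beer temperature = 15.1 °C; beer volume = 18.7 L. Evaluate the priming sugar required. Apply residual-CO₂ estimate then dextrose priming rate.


residual = 14.695·(0.01821 + 0.09011·e^(−0.04·T));  sugar = (target − residual)·4.0·V
residual = 14.695·(0.01821 + 0.09011·e^(−0.04·15.1)) = 0.9914
sugar = (2.5 − 0.9914)·4.0·18.7

112.8423 g


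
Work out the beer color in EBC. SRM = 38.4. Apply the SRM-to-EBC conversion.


EBC = SRM · 1.97
EBC = 38.4 · 1.97

75.6480 EBC


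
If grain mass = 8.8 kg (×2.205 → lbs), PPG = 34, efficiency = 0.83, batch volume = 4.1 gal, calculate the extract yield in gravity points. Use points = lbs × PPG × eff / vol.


lbs = 8.8 × 2.205 = 19.4040
points = 19.4040 × 34 × 0.83 / 4.1

133.5563 points


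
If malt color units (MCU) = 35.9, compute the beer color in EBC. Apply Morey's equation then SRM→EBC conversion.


SRM = 1.4922·MCU^0.6859;  EBC = SRM·1.97
SRM = 1.4922·35.9^0.6859 = 17.3967
EBC = 17.3967·1.97

34.2715 EBC


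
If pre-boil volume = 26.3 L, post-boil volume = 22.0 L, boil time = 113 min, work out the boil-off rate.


rate = (V_pre − V_post) / (t_min/60)
rate = (26.3 − 22.0) / (113/60)

2.2832 L/hr


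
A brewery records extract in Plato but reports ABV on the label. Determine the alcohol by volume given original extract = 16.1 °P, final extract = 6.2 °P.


SG = 259/(259 − P);  ABV = (OG − FG)·131.25
OG = 259/(259 − 16.1) = 1.0663
FG = 259/(259 − 6.2) = 1.0245
ABV = (1.0663 − 1.0245)·131.25

5.4806 % ABV


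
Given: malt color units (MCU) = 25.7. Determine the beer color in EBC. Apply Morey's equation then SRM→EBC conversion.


SRM = 1.4922·MCU^0.6859;  EBC = SRM·1.97
SRM = 1.4922·25.7^0.6859 = 13.8325
EBC = 13.8325·1.97

27.2500 EBC


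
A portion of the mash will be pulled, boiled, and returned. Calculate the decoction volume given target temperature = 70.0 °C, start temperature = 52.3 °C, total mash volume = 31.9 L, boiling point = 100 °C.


V_dec = V_total·(T_target − T_start)/(T_boil − T_start)
V_dec = 31.9·(70.0 − 52.3)/(100 − 52.3)

11.8371 L


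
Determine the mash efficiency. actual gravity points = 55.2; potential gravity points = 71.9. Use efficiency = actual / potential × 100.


efficiency = 55.2 / 71.9 × 100

76.7733 %


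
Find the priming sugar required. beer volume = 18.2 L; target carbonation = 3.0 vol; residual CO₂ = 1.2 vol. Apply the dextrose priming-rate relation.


sugar = (target − residual)·4.0·V
sugar = (3.0 − 1.2)·4.0·18.2

131.0400 g


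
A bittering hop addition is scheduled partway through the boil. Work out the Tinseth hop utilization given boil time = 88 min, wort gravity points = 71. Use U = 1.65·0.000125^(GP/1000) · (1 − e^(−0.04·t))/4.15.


bigness = 1.65·0.000125^(71/1000) = 0.8717
boil_factor = (1 − e^(−0.04·88))/4.15 = 0.2338
U = 0.8717 · 0.2338

0.2038


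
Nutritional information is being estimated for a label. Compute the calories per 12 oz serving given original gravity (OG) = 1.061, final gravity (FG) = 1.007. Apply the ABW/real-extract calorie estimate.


ABW = (OG−FG)·131.25·0.79/FG;  °P = 259 − 259/SG (for OG→OE and FG→AE);  RE = 0.1808·OE + 0.8192·AE;  Cal = (6.9·ABW + 4·(RE−0.1))·FG·3.55
ABW = (1.061 − 1.007)·131.25·0.79/1.007 = 5.5602
OE = 259 − 259/1.061 = 14.8907 °P
AE = 259 − 259/1.007 = 1.8004 °P
RE = 0.1808·14.8907 + 0.8192·1.8004 = 4.1671 °P
Cal = (6.9·5.5602 + 4·(4.1671−0.1))·1.007·3.55

195.3079 kcal


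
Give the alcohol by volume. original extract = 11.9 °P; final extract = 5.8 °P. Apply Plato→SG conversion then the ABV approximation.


SG = 259/(259 − P);  ABV = (OG − FG)·131.25
OG = 259/(259 − 11.9) = 1.0482
FG = 259/(259 − 5.8) = 1.0229
ABV = (1.0482 − 1.0229)·131.25

3.3143 % ABV


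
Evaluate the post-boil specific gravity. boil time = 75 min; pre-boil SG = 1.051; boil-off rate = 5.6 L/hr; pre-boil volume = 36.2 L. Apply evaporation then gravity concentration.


V_post = V_pre − rate·(t/60);  SG_post = 1 + (SG_pre−1)·V_pre/V_post
V_post = 36.2 − 5.6·(75/60) = 29.2000
SG_post = 1 + (1.051 − 1)·36.2/29.2000

1.0632


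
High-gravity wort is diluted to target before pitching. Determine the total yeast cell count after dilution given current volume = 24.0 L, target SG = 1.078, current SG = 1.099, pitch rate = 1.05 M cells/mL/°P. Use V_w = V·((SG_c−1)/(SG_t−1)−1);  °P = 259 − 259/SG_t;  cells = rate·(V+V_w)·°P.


V_w = 24.0·((1.099−1)/(1.078−1)−1) = 6.4615
V_final = 24.0 + 6.4615 = 30.4615
°P = 259 − 259/1.078 = 18.7403
cells = 1.05·30.4615·18.7403

599.4000 billion cells


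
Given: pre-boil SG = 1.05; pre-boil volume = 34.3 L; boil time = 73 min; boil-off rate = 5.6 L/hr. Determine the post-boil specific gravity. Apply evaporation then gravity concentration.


V_post = V_pre − rate·(t/60);  SG_post = 1 + (SG_pre−1)·V_pre/V_post
V_post = 34.3 − 5.6·(73/60) = 27.4867
SG_post = 1 + (1.05 − 1)·34.3/27.4867

1.0624


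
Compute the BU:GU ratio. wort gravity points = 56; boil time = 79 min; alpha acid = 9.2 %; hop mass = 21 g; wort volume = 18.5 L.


U = 1.65·0.000125^(GP/1000)·(1−e^(−0.04t))/4.15;  IBU = (α/100)·m·U·1000/V;  BU:GU = IBU/GP
U = 1.65·0.000125^(56/1000)·(1−e^(−0.04·79))/4.15 = 0.2302
IBU = (9.2/100)·21·0.2302·1000/18.5 = 24.0365
BU:GU = 24.0365/56

0.4292


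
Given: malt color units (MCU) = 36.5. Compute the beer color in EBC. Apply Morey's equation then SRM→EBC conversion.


SRM = 1.4922·MCU^0.6859;  EBC = SRM·1.97
SRM = 1.4922·36.5^0.6859 = 17.5956
EBC = 17.5956·1.97

34.6633 EBC


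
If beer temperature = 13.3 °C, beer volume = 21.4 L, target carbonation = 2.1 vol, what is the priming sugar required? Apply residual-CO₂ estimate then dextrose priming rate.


residual = 14.695·(0.01821 + 0.09011·e^(−0.04·T));  sugar = (target − residual)·4.0·V
residual = 14.695·(0.01821 + 0.09011·e^(−0.04·13.3)) = 1.0454
sugar = (2.1 − 1.0454)·4.0·21.4

90.2695 g


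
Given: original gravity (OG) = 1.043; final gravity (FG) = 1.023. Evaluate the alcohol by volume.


ABV = (OG − FG) · 131.25
ABV = (1.043 − 1.023) · 131.25

2.6250 % ABV


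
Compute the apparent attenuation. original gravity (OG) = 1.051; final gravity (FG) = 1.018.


AA = (OG − FG)/(OG − 1) · 100
AA = (1.051 − 1.018)/(1.051 − 1) · 100

64.7059 %


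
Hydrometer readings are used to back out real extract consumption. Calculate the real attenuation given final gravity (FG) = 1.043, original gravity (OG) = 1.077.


AA = (OG−FG)/(OG−1)·100;  RA = AA·0.8192
AA = (1.077 − 1.043)/(1.077 − 1)·100 = 44.1558
RA = 44.1558·0.8192

36.1725 %


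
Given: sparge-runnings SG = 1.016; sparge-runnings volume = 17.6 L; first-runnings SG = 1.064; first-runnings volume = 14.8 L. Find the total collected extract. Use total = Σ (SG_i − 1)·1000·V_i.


first = (1.064 − 1)·1000·14.8 = 947.2000
sparge = (1.016 − 1)·1000·17.6 = 281.6000
total = 947.2000 + 281.6000

1228.8000 gravity·L


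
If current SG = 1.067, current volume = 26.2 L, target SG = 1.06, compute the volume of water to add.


V_water = V·((SG_curr − 1)/(SG_target − 1) − 1)
V_water = 26.2·((1.067 − 1)/(1.06 − 1) − 1)

3.0567 L


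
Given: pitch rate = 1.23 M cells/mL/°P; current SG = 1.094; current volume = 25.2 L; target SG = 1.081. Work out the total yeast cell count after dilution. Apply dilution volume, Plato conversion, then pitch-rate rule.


V_w = V·((SG_c−1)/(SG_t−1)−1);  °P = 259 − 259/SG_t;  cells = rate·(V+V_w)·°P
V_w = 25.2·((1.094−1)/(1.081−1)−1) = 4.0444
V_final = 25.2 + 4.0444 = 29.2444
°P = 259 − 259/1.081 = 19.4070
cells = 1.23·29.2444·19.4070

698.0838 billion cells


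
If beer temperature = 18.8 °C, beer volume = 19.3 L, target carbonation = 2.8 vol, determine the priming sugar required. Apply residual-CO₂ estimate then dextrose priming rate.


residual = 14.695·(0.01821 + 0.09011·e^(−0.04·T));  sugar = (target − residual)·4.0·V
residual = 14.695·(0.01821 + 0.09011·e^(−0.04·18.8)) = 0.8918
sugar = (2.8 − 0.8918)·4.0·19.3

147.3101 g


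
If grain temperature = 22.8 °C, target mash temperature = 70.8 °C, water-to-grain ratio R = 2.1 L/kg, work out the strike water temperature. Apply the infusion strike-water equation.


T_strike = (0.41/R)·(T_mash − T_grain) + T_mash
T_strike = (0.41/2.1)·(70.8 − 22.8) + 70.8

80.1714 °C


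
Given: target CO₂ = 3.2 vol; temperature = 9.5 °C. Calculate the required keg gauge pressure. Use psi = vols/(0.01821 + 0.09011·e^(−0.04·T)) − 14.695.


psi = 3.2/(0.01821 + 0.09011·e^(−0.04·9.5)) − 14.695

25.3888 psi


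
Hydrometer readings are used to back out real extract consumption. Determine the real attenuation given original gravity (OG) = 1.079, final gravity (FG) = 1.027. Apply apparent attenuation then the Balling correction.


AA = (OG−FG)/(OG−1)·100;  RA = AA·0.8192
AA = (1.079 − 1.027)/(1.079 − 1)·100 = 65.8228
RA = 65.8228·0.8192

53.9220 %


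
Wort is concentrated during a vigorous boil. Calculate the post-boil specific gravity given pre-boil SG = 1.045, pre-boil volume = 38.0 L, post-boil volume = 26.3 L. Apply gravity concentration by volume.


SG_post = 1 + (SG_pre − 1)·V_pre/V_post
pts_pre = (1.045 − 1)·1000 = 45.0000
pts_post = 45.0000·38.0/26.3 = 65.0190
SG_post = 1 + 65.0190/1000

1.0650


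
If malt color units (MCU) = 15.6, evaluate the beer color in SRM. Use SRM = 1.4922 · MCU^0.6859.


SRM = 1.4922 · 15.6^0.6859

9.8218 SRM


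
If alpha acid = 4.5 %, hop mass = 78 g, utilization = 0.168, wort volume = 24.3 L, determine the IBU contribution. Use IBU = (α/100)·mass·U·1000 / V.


IBU = (4.5/100)·78·0.168·1000 / 24.3

24.2667 IBU
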